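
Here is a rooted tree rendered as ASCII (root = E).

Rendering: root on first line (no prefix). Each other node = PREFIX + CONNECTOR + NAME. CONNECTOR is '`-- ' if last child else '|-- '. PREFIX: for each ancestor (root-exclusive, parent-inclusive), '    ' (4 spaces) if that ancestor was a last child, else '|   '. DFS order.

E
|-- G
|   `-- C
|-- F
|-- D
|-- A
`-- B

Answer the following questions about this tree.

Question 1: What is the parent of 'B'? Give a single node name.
Answer: E

Derivation:
Scan adjacency: B appears as child of E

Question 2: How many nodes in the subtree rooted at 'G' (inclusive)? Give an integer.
Answer: 2

Derivation:
Subtree rooted at G contains: C, G
Count = 2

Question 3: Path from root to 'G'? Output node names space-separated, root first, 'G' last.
Walk down from root: E -> G

Answer: E G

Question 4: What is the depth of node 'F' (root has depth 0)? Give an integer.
Path from root to F: E -> F
Depth = number of edges = 1

Answer: 1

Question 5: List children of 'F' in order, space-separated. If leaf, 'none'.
Answer: none

Derivation:
Node F's children (from adjacency): (leaf)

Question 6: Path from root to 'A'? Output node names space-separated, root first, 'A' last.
Answer: E A

Derivation:
Walk down from root: E -> A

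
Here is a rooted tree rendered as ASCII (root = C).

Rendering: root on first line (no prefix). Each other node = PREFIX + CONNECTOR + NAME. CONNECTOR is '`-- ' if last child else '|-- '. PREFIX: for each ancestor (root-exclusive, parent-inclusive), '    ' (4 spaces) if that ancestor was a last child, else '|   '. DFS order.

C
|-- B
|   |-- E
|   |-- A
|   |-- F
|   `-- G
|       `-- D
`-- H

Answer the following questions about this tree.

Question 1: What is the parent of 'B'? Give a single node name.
Scan adjacency: B appears as child of C

Answer: C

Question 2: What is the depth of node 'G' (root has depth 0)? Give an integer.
Path from root to G: C -> B -> G
Depth = number of edges = 2

Answer: 2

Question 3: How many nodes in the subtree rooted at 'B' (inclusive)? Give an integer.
Answer: 6

Derivation:
Subtree rooted at B contains: A, B, D, E, F, G
Count = 6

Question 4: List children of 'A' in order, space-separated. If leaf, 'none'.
Answer: none

Derivation:
Node A's children (from adjacency): (leaf)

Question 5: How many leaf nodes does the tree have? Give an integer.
Answer: 5

Derivation:
Leaves (nodes with no children): A, D, E, F, H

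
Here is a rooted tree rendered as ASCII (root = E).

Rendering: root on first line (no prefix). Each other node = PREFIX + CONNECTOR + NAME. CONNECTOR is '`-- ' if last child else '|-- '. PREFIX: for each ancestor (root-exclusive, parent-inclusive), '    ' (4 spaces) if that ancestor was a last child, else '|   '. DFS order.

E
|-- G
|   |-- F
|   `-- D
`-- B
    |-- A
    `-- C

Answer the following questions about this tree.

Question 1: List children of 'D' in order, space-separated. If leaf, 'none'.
Answer: none

Derivation:
Node D's children (from adjacency): (leaf)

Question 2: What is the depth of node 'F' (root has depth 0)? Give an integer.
Answer: 2

Derivation:
Path from root to F: E -> G -> F
Depth = number of edges = 2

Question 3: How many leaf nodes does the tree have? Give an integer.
Answer: 4

Derivation:
Leaves (nodes with no children): A, C, D, F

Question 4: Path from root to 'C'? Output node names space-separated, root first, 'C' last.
Walk down from root: E -> B -> C

Answer: E B C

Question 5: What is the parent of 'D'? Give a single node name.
Answer: G

Derivation:
Scan adjacency: D appears as child of G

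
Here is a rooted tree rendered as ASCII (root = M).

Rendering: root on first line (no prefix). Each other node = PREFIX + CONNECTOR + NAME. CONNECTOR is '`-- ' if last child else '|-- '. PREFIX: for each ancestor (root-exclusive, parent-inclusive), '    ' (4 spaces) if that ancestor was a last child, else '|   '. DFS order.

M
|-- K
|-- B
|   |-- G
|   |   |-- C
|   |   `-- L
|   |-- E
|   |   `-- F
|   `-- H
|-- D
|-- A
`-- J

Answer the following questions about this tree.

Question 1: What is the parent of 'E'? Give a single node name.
Scan adjacency: E appears as child of B

Answer: B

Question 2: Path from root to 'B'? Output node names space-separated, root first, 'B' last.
Walk down from root: M -> B

Answer: M B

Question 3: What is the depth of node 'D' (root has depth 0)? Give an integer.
Answer: 1

Derivation:
Path from root to D: M -> D
Depth = number of edges = 1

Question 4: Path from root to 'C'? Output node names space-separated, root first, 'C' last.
Walk down from root: M -> B -> G -> C

Answer: M B G C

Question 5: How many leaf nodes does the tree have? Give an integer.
Leaves (nodes with no children): A, C, D, F, H, J, K, L

Answer: 8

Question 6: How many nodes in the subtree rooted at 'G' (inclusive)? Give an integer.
Subtree rooted at G contains: C, G, L
Count = 3

Answer: 3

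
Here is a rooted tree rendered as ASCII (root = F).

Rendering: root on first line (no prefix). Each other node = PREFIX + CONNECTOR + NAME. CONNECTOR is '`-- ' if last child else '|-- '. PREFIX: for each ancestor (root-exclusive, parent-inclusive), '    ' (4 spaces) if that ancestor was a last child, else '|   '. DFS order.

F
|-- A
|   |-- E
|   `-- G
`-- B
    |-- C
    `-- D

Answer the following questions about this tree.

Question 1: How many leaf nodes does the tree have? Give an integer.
Answer: 4

Derivation:
Leaves (nodes with no children): C, D, E, G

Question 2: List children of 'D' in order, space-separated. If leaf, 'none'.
Answer: none

Derivation:
Node D's children (from adjacency): (leaf)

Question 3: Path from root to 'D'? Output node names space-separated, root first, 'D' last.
Answer: F B D

Derivation:
Walk down from root: F -> B -> D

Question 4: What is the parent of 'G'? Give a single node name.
Answer: A

Derivation:
Scan adjacency: G appears as child of A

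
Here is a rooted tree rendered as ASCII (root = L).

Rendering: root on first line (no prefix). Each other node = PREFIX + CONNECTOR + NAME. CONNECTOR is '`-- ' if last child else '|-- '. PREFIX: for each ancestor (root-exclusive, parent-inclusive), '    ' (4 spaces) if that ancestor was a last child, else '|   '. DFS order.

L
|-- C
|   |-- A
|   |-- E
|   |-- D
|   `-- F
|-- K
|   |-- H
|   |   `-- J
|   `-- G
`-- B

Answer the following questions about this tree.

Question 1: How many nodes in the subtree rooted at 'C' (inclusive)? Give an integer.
Answer: 5

Derivation:
Subtree rooted at C contains: A, C, D, E, F
Count = 5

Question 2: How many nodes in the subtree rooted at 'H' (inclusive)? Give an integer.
Subtree rooted at H contains: H, J
Count = 2

Answer: 2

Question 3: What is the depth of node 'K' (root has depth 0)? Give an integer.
Path from root to K: L -> K
Depth = number of edges = 1

Answer: 1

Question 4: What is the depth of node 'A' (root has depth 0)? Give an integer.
Path from root to A: L -> C -> A
Depth = number of edges = 2

Answer: 2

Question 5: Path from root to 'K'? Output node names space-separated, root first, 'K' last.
Answer: L K

Derivation:
Walk down from root: L -> K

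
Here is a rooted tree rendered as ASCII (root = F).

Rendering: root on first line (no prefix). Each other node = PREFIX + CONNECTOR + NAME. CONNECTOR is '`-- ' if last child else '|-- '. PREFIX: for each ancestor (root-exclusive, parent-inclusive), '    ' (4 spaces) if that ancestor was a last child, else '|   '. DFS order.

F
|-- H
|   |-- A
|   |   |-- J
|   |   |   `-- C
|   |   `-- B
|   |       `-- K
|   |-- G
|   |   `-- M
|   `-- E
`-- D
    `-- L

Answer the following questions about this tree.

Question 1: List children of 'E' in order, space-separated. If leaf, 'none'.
Answer: none

Derivation:
Node E's children (from adjacency): (leaf)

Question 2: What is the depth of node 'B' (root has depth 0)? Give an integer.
Path from root to B: F -> H -> A -> B
Depth = number of edges = 3

Answer: 3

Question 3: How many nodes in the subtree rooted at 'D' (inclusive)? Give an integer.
Subtree rooted at D contains: D, L
Count = 2

Answer: 2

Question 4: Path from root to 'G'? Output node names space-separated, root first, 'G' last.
Walk down from root: F -> H -> G

Answer: F H G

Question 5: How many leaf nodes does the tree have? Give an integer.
Answer: 5

Derivation:
Leaves (nodes with no children): C, E, K, L, M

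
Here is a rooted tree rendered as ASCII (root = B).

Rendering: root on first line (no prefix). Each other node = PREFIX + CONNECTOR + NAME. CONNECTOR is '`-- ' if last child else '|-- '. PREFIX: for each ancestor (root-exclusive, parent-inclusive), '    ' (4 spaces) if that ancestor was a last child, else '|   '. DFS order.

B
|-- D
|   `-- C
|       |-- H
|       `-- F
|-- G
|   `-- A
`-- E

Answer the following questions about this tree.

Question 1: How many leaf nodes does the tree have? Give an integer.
Answer: 4

Derivation:
Leaves (nodes with no children): A, E, F, H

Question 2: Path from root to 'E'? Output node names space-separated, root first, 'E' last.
Answer: B E

Derivation:
Walk down from root: B -> E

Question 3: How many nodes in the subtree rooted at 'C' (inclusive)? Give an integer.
Subtree rooted at C contains: C, F, H
Count = 3

Answer: 3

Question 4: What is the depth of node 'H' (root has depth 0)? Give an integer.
Path from root to H: B -> D -> C -> H
Depth = number of edges = 3

Answer: 3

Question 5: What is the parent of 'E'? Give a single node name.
Answer: B

Derivation:
Scan adjacency: E appears as child of B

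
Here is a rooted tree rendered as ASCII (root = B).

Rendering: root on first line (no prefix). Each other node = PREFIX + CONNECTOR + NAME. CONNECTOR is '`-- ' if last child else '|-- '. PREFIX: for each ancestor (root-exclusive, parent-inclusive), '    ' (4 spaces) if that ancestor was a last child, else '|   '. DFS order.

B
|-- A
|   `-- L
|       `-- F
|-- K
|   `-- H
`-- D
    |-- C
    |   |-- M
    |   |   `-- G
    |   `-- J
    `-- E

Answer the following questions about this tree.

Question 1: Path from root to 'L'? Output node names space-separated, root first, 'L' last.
Answer: B A L

Derivation:
Walk down from root: B -> A -> L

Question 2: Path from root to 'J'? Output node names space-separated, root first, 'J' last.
Answer: B D C J

Derivation:
Walk down from root: B -> D -> C -> J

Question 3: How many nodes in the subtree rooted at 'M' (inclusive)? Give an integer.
Subtree rooted at M contains: G, M
Count = 2

Answer: 2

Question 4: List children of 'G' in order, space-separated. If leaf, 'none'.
Answer: none

Derivation:
Node G's children (from adjacency): (leaf)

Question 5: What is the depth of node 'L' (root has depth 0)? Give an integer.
Answer: 2

Derivation:
Path from root to L: B -> A -> L
Depth = number of edges = 2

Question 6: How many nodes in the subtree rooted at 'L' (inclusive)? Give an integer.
Answer: 2

Derivation:
Subtree rooted at L contains: F, L
Count = 2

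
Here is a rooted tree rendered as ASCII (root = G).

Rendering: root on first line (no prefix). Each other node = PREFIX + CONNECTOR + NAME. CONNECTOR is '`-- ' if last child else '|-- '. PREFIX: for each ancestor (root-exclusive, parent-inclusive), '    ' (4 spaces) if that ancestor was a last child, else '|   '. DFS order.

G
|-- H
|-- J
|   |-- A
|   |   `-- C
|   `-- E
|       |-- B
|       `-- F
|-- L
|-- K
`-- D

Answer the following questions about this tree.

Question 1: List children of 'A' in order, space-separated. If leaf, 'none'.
Node A's children (from adjacency): C

Answer: C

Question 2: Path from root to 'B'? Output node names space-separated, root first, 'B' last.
Walk down from root: G -> J -> E -> B

Answer: G J E B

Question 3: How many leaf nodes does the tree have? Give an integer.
Leaves (nodes with no children): B, C, D, F, H, K, L

Answer: 7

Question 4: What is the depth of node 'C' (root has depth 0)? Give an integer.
Answer: 3

Derivation:
Path from root to C: G -> J -> A -> C
Depth = number of edges = 3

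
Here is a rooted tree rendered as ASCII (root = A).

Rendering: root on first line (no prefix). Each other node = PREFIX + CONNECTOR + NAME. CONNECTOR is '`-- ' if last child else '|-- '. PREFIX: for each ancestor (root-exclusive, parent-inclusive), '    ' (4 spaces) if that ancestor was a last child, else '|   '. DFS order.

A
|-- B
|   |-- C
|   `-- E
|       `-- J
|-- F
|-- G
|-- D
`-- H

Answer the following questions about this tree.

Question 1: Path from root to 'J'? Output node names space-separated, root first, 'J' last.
Walk down from root: A -> B -> E -> J

Answer: A B E J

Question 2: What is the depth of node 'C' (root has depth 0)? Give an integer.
Answer: 2

Derivation:
Path from root to C: A -> B -> C
Depth = number of edges = 2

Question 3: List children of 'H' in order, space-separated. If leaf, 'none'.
Answer: none

Derivation:
Node H's children (from adjacency): (leaf)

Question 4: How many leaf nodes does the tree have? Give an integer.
Leaves (nodes with no children): C, D, F, G, H, J

Answer: 6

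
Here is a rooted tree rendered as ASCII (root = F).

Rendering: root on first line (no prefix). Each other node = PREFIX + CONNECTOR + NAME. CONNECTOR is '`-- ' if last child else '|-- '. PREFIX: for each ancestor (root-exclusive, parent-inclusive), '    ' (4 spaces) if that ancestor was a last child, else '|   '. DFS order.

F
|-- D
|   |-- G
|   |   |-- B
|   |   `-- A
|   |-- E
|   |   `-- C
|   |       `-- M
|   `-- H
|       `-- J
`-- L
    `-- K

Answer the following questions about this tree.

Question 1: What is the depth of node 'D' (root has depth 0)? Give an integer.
Answer: 1

Derivation:
Path from root to D: F -> D
Depth = number of edges = 1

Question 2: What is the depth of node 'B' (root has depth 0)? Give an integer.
Path from root to B: F -> D -> G -> B
Depth = number of edges = 3

Answer: 3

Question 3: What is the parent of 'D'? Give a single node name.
Scan adjacency: D appears as child of F

Answer: F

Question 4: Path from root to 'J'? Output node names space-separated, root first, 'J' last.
Walk down from root: F -> D -> H -> J

Answer: F D H J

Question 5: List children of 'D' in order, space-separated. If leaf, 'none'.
Answer: G E H

Derivation:
Node D's children (from adjacency): G, E, H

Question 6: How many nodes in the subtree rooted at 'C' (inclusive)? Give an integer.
Answer: 2

Derivation:
Subtree rooted at C contains: C, M
Count = 2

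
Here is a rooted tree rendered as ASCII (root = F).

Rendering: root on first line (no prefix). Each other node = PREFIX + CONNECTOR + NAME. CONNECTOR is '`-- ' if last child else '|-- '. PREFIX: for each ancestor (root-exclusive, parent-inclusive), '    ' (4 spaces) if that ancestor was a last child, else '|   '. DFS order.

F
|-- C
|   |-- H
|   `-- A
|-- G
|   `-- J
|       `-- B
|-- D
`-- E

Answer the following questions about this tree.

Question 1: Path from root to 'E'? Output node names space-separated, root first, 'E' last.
Walk down from root: F -> E

Answer: F E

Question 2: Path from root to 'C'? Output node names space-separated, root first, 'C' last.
Walk down from root: F -> C

Answer: F C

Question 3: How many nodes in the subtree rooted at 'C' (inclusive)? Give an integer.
Answer: 3

Derivation:
Subtree rooted at C contains: A, C, H
Count = 3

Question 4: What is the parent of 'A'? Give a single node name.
Answer: C

Derivation:
Scan adjacency: A appears as child of C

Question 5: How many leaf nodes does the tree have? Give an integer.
Answer: 5

Derivation:
Leaves (nodes with no children): A, B, D, E, H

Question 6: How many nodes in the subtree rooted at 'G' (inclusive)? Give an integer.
Subtree rooted at G contains: B, G, J
Count = 3

Answer: 3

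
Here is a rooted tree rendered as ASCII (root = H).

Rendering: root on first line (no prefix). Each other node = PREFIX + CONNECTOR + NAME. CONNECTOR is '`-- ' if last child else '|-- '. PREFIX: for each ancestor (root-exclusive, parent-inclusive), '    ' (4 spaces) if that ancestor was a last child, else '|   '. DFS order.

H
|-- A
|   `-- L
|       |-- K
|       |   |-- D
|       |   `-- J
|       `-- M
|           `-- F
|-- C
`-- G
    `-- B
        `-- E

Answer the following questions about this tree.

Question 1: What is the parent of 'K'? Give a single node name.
Answer: L

Derivation:
Scan adjacency: K appears as child of L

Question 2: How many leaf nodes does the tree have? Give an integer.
Leaves (nodes with no children): C, D, E, F, J

Answer: 5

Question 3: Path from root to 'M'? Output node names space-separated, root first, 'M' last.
Walk down from root: H -> A -> L -> M

Answer: H A L M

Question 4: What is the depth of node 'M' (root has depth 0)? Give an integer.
Path from root to M: H -> A -> L -> M
Depth = number of edges = 3

Answer: 3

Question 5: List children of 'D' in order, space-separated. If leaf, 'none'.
Answer: none

Derivation:
Node D's children (from adjacency): (leaf)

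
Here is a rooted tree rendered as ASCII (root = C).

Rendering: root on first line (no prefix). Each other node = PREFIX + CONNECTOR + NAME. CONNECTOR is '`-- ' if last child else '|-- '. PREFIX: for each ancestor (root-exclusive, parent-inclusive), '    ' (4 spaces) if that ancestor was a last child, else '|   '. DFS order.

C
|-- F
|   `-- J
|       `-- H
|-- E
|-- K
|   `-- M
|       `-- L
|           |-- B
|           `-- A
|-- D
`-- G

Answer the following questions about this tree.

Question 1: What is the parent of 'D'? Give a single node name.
Answer: C

Derivation:
Scan adjacency: D appears as child of C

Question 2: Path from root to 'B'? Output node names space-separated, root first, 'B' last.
Walk down from root: C -> K -> M -> L -> B

Answer: C K M L B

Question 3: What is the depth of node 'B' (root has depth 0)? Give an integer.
Path from root to B: C -> K -> M -> L -> B
Depth = number of edges = 4

Answer: 4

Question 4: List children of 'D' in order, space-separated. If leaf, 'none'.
Answer: none

Derivation:
Node D's children (from adjacency): (leaf)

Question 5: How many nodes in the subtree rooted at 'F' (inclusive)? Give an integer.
Subtree rooted at F contains: F, H, J
Count = 3

Answer: 3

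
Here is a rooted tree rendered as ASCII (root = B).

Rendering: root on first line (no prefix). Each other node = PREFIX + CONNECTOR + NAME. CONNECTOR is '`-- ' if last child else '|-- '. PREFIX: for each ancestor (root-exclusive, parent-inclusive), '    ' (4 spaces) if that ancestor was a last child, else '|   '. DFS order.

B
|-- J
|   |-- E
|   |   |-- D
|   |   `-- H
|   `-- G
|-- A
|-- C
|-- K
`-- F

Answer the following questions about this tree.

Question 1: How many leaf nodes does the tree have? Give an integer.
Answer: 7

Derivation:
Leaves (nodes with no children): A, C, D, F, G, H, K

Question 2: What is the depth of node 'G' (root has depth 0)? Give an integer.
Path from root to G: B -> J -> G
Depth = number of edges = 2

Answer: 2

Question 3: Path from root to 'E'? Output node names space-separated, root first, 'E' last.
Answer: B J E

Derivation:
Walk down from root: B -> J -> E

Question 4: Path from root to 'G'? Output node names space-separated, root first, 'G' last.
Answer: B J G

Derivation:
Walk down from root: B -> J -> G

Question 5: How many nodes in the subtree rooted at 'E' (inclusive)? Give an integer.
Answer: 3

Derivation:
Subtree rooted at E contains: D, E, H
Count = 3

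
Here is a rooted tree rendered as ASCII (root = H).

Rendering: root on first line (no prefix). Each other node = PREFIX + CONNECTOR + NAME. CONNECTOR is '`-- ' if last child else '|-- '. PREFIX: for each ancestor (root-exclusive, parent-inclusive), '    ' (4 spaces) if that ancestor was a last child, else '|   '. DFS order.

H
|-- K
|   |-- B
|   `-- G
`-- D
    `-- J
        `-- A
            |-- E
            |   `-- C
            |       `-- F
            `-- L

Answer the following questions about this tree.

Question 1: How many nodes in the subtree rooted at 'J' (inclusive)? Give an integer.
Answer: 6

Derivation:
Subtree rooted at J contains: A, C, E, F, J, L
Count = 6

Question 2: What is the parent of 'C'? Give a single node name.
Answer: E

Derivation:
Scan adjacency: C appears as child of E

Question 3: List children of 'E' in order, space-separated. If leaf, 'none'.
Node E's children (from adjacency): C

Answer: C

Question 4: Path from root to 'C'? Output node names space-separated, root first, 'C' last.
Answer: H D J A E C

Derivation:
Walk down from root: H -> D -> J -> A -> E -> C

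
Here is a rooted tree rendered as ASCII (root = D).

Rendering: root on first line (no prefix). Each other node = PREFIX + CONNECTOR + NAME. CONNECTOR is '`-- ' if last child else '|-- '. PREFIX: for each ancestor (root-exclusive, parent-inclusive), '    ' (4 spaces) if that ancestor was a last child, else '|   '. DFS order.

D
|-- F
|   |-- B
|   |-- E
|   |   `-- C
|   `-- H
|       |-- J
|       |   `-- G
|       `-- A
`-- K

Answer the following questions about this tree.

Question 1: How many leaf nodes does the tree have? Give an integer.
Leaves (nodes with no children): A, B, C, G, K

Answer: 5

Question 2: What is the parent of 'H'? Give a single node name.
Scan adjacency: H appears as child of F

Answer: F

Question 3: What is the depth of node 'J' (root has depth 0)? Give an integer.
Path from root to J: D -> F -> H -> J
Depth = number of edges = 3

Answer: 3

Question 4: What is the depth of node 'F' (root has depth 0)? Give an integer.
Answer: 1

Derivation:
Path from root to F: D -> F
Depth = number of edges = 1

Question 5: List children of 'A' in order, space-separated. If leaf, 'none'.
Answer: none

Derivation:
Node A's children (from adjacency): (leaf)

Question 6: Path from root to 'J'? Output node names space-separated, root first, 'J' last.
Answer: D F H J

Derivation:
Walk down from root: D -> F -> H -> J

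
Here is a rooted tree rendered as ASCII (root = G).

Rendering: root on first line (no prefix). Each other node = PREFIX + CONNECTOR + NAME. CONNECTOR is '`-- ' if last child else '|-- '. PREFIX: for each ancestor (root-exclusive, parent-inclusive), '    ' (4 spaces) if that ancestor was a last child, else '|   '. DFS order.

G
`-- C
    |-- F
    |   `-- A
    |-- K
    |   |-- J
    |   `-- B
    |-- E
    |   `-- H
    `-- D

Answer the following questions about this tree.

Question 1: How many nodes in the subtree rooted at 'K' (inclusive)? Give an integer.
Subtree rooted at K contains: B, J, K
Count = 3

Answer: 3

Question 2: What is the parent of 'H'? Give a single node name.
Answer: E

Derivation:
Scan adjacency: H appears as child of E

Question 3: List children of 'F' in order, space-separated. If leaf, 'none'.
Answer: A

Derivation:
Node F's children (from adjacency): A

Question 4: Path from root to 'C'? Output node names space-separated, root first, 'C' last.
Walk down from root: G -> C

Answer: G C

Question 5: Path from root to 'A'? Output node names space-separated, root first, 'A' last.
Answer: G C F A

Derivation:
Walk down from root: G -> C -> F -> A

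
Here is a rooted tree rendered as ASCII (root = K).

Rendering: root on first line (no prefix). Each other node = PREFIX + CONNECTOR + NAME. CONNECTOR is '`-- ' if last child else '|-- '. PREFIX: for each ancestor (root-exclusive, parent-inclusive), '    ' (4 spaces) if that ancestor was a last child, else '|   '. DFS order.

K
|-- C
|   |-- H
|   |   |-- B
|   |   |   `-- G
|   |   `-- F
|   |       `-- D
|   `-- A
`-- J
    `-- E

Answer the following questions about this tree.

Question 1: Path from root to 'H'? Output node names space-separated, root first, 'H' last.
Answer: K C H

Derivation:
Walk down from root: K -> C -> H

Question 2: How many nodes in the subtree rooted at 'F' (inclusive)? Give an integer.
Answer: 2

Derivation:
Subtree rooted at F contains: D, F
Count = 2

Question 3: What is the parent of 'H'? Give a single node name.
Answer: C

Derivation:
Scan adjacency: H appears as child of C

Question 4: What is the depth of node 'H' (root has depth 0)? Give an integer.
Answer: 2

Derivation:
Path from root to H: K -> C -> H
Depth = number of edges = 2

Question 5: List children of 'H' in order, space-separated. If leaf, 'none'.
Node H's children (from adjacency): B, F

Answer: B F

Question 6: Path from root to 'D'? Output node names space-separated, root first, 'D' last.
Walk down from root: K -> C -> H -> F -> D

Answer: K C H F D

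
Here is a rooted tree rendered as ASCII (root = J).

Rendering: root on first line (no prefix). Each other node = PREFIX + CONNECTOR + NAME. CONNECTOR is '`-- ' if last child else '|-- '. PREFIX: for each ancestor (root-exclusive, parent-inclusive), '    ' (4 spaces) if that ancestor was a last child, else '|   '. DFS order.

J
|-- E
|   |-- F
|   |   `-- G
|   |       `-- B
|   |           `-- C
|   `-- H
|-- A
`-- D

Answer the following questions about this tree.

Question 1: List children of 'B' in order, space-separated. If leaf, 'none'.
Answer: C

Derivation:
Node B's children (from adjacency): C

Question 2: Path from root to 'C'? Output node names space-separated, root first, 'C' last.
Answer: J E F G B C

Derivation:
Walk down from root: J -> E -> F -> G -> B -> C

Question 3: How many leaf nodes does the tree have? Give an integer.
Answer: 4

Derivation:
Leaves (nodes with no children): A, C, D, H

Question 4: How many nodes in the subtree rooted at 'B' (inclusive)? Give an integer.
Answer: 2

Derivation:
Subtree rooted at B contains: B, C
Count = 2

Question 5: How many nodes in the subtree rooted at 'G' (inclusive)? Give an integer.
Subtree rooted at G contains: B, C, G
Count = 3

Answer: 3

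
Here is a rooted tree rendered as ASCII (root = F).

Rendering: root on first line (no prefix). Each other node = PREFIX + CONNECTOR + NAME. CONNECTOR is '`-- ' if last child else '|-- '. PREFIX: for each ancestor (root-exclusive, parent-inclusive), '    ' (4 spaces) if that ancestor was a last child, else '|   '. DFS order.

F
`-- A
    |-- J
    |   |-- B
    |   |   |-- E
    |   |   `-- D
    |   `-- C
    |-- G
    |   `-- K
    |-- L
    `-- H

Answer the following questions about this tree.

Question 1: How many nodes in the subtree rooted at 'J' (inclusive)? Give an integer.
Answer: 5

Derivation:
Subtree rooted at J contains: B, C, D, E, J
Count = 5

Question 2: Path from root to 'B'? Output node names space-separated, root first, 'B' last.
Walk down from root: F -> A -> J -> B

Answer: F A J B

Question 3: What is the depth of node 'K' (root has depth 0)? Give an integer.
Path from root to K: F -> A -> G -> K
Depth = number of edges = 3

Answer: 3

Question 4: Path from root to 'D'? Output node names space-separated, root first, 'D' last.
Answer: F A J B D

Derivation:
Walk down from root: F -> A -> J -> B -> D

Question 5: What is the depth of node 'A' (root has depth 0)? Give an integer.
Path from root to A: F -> A
Depth = number of edges = 1

Answer: 1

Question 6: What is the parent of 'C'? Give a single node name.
Answer: J

Derivation:
Scan adjacency: C appears as child of J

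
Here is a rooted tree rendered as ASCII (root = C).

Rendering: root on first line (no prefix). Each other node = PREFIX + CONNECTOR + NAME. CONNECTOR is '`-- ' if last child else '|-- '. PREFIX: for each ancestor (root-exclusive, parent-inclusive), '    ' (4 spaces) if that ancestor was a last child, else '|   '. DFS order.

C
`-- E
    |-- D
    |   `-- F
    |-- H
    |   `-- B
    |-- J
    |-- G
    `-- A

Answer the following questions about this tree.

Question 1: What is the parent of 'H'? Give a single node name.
Scan adjacency: H appears as child of E

Answer: E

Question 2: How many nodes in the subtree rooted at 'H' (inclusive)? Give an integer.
Subtree rooted at H contains: B, H
Count = 2

Answer: 2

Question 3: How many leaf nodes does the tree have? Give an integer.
Answer: 5

Derivation:
Leaves (nodes with no children): A, B, F, G, J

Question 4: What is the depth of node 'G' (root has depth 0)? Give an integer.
Path from root to G: C -> E -> G
Depth = number of edges = 2

Answer: 2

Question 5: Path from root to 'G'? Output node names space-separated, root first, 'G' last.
Walk down from root: C -> E -> G

Answer: C E G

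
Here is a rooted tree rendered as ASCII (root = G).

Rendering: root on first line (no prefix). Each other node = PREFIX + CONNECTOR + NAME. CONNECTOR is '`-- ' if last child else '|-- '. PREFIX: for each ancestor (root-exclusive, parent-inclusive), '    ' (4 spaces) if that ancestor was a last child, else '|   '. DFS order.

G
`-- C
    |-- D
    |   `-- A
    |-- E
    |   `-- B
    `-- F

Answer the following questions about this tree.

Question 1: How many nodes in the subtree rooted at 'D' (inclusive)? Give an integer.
Answer: 2

Derivation:
Subtree rooted at D contains: A, D
Count = 2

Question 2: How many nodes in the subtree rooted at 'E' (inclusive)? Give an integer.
Subtree rooted at E contains: B, E
Count = 2

Answer: 2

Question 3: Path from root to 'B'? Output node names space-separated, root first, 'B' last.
Answer: G C E B

Derivation:
Walk down from root: G -> C -> E -> B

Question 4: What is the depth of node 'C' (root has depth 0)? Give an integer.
Answer: 1

Derivation:
Path from root to C: G -> C
Depth = number of edges = 1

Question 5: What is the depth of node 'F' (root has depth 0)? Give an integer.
Path from root to F: G -> C -> F
Depth = number of edges = 2

Answer: 2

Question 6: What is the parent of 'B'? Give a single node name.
Answer: E

Derivation:
Scan adjacency: B appears as child of E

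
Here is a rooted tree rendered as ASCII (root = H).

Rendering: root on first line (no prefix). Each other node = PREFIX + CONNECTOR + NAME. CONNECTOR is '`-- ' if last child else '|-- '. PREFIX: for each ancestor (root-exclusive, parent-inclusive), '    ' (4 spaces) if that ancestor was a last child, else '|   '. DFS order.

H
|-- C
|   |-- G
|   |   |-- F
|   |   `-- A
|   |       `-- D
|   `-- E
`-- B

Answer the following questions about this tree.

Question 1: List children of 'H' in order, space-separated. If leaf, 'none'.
Node H's children (from adjacency): C, B

Answer: C B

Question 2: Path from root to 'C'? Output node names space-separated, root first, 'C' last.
Answer: H C

Derivation:
Walk down from root: H -> C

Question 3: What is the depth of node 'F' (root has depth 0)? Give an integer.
Answer: 3

Derivation:
Path from root to F: H -> C -> G -> F
Depth = number of edges = 3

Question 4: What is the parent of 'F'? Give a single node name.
Scan adjacency: F appears as child of G

Answer: G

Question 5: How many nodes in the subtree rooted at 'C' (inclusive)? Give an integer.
Subtree rooted at C contains: A, C, D, E, F, G
Count = 6

Answer: 6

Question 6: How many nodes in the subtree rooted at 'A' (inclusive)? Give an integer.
Answer: 2

Derivation:
Subtree rooted at A contains: A, D
Count = 2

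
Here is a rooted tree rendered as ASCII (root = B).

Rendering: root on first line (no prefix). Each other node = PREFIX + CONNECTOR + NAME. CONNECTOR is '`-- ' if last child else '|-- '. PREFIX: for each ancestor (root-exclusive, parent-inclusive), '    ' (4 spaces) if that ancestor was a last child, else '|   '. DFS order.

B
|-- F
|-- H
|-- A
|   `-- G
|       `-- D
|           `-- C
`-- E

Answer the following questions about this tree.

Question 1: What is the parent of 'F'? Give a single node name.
Answer: B

Derivation:
Scan adjacency: F appears as child of B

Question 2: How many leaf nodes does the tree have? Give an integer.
Answer: 4

Derivation:
Leaves (nodes with no children): C, E, F, H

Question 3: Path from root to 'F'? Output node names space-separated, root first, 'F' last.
Walk down from root: B -> F

Answer: B F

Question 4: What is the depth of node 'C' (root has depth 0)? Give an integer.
Answer: 4

Derivation:
Path from root to C: B -> A -> G -> D -> C
Depth = number of edges = 4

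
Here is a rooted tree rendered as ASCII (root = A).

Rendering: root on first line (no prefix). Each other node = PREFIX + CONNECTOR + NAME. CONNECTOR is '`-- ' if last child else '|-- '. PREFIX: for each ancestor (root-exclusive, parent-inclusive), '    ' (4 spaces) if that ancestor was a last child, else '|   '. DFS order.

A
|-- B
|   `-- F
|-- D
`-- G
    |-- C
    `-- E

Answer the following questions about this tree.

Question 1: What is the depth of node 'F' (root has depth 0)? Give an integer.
Answer: 2

Derivation:
Path from root to F: A -> B -> F
Depth = number of edges = 2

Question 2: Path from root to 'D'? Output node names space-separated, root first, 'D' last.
Walk down from root: A -> D

Answer: A D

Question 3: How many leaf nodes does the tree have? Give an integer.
Leaves (nodes with no children): C, D, E, F

Answer: 4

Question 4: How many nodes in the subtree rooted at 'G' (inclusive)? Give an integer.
Answer: 3

Derivation:
Subtree rooted at G contains: C, E, G
Count = 3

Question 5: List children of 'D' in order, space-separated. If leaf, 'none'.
Answer: none

Derivation:
Node D's children (from adjacency): (leaf)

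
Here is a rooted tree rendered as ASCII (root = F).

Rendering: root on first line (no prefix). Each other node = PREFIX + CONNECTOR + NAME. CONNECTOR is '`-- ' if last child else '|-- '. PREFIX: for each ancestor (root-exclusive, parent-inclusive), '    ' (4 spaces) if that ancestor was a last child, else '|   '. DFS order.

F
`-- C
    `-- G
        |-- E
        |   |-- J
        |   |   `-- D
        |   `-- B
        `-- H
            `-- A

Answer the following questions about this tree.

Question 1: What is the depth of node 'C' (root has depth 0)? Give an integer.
Answer: 1

Derivation:
Path from root to C: F -> C
Depth = number of edges = 1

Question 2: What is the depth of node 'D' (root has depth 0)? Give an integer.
Path from root to D: F -> C -> G -> E -> J -> D
Depth = number of edges = 5

Answer: 5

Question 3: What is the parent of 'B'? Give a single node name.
Answer: E

Derivation:
Scan adjacency: B appears as child of E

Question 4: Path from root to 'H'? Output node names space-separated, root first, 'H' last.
Answer: F C G H

Derivation:
Walk down from root: F -> C -> G -> H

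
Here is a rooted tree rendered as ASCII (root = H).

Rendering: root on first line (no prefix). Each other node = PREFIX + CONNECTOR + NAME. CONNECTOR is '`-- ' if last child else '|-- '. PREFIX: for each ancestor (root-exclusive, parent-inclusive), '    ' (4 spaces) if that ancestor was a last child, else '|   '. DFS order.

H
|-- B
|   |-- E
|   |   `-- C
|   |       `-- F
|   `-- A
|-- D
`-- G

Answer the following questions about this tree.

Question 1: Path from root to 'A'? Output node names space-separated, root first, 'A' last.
Answer: H B A

Derivation:
Walk down from root: H -> B -> A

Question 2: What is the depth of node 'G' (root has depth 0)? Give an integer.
Answer: 1

Derivation:
Path from root to G: H -> G
Depth = number of edges = 1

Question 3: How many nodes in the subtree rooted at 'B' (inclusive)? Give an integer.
Answer: 5

Derivation:
Subtree rooted at B contains: A, B, C, E, F
Count = 5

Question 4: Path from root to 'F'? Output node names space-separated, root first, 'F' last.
Answer: H B E C F

Derivation:
Walk down from root: H -> B -> E -> C -> F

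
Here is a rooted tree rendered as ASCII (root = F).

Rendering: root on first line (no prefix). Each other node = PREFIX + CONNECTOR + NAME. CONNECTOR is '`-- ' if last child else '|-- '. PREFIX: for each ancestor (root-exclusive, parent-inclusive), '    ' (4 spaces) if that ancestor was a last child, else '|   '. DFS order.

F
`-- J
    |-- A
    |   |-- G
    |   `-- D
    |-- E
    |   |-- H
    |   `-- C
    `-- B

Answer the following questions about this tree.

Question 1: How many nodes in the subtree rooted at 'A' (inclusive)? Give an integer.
Subtree rooted at A contains: A, D, G
Count = 3

Answer: 3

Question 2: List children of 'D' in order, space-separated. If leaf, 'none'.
Node D's children (from adjacency): (leaf)

Answer: none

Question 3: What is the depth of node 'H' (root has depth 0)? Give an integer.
Answer: 3

Derivation:
Path from root to H: F -> J -> E -> H
Depth = number of edges = 3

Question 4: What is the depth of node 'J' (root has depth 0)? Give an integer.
Path from root to J: F -> J
Depth = number of edges = 1

Answer: 1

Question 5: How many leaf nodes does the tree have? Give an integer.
Leaves (nodes with no children): B, C, D, G, H

Answer: 5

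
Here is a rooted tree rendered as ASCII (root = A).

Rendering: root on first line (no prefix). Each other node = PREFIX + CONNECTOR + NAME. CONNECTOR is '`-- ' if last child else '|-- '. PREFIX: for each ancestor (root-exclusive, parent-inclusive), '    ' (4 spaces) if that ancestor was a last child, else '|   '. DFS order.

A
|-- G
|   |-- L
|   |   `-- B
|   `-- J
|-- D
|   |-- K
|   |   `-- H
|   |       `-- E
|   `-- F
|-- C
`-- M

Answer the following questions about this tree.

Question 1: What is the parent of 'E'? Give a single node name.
Scan adjacency: E appears as child of H

Answer: H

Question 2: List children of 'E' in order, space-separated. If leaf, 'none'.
Node E's children (from adjacency): (leaf)

Answer: none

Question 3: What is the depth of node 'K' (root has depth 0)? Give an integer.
Answer: 2

Derivation:
Path from root to K: A -> D -> K
Depth = number of edges = 2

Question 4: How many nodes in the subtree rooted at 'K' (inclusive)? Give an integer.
Answer: 3

Derivation:
Subtree rooted at K contains: E, H, K
Count = 3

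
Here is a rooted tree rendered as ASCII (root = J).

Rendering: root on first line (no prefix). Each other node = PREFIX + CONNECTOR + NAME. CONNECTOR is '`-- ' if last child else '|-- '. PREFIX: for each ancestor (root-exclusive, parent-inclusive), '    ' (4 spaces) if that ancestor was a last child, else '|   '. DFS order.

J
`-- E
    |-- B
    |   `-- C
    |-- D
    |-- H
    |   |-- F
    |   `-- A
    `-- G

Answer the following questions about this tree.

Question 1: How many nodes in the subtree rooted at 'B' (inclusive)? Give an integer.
Answer: 2

Derivation:
Subtree rooted at B contains: B, C
Count = 2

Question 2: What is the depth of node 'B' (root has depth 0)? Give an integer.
Path from root to B: J -> E -> B
Depth = number of edges = 2

Answer: 2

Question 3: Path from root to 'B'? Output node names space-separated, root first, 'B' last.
Answer: J E B

Derivation:
Walk down from root: J -> E -> B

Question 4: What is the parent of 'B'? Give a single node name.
Scan adjacency: B appears as child of E

Answer: E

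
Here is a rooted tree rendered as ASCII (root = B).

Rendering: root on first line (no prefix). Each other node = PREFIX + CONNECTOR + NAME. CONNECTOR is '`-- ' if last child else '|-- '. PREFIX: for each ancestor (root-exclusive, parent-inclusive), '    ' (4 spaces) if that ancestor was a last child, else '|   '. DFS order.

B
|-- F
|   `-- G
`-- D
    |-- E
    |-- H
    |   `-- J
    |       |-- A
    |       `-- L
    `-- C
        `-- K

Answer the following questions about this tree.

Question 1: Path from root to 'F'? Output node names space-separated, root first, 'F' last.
Answer: B F

Derivation:
Walk down from root: B -> F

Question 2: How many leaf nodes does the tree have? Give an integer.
Answer: 5

Derivation:
Leaves (nodes with no children): A, E, G, K, L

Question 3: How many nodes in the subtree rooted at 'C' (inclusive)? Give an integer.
Answer: 2

Derivation:
Subtree rooted at C contains: C, K
Count = 2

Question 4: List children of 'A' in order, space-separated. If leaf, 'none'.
Node A's children (from adjacency): (leaf)

Answer: none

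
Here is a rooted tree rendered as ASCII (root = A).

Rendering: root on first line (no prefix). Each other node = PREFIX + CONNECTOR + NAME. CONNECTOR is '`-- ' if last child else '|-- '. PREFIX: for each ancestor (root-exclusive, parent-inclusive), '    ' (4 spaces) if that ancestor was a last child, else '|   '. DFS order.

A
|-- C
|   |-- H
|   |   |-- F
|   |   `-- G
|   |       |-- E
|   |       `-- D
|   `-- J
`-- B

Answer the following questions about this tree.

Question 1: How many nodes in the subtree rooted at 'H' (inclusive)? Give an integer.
Answer: 5

Derivation:
Subtree rooted at H contains: D, E, F, G, H
Count = 5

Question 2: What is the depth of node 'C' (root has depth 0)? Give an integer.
Answer: 1

Derivation:
Path from root to C: A -> C
Depth = number of edges = 1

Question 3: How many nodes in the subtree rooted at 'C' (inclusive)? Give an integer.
Answer: 7

Derivation:
Subtree rooted at C contains: C, D, E, F, G, H, J
Count = 7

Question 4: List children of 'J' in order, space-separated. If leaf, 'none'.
Answer: none

Derivation:
Node J's children (from adjacency): (leaf)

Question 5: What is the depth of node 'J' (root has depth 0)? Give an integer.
Answer: 2

Derivation:
Path from root to J: A -> C -> J
Depth = number of edges = 2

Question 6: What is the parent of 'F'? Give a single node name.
Scan adjacency: F appears as child of H

Answer: H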